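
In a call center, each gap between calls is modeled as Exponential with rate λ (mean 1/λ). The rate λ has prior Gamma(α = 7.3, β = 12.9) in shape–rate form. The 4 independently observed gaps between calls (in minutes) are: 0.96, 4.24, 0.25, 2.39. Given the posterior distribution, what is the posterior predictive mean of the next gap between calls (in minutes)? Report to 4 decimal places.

2.0136

With a Gamma(shape α, rate β) prior on the exponential rate λ, the posterior after n observations with total T = Σxᵢ is Gamma(α+n, β+T).
Sum of observations T = 7.84 minutes; n = 4.
Posterior: Gamma(7.3+4, 12.9+7.84) = Gamma(11.3, 20.74).
The predictive distribution for the next observation is Lomax; its mean is β/(α−1) = 20.74/10.3 = 2.0136.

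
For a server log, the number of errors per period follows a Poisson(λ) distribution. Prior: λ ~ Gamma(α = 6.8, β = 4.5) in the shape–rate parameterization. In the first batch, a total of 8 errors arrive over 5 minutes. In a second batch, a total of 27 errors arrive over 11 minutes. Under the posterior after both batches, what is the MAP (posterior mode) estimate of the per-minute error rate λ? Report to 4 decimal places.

1.9902

With a Gamma(shape α, rate β) prior, the Poisson likelihood is conjugate: the posterior is Gamma(α + ΣXᵢ, β + n).
After batch 1: Gamma(α+S, β+n) = Gamma(6.8+8, 4.5+5) = Gamma(14.8, 9.5).
After batch 2: Gamma(α+S, β+n) = Gamma(14.8+27, 9.5+11) = Gamma(41.8, 20.5).
Mode of Gamma(α,β) for α≥1 is (α−1)/β = 40.8/20.5 = 1.9902.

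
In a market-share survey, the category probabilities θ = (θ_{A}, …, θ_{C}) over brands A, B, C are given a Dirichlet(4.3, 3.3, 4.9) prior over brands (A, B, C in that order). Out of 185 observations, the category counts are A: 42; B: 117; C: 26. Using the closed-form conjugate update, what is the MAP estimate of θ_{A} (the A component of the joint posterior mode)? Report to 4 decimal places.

0.2329

The Dirichlet prior is conjugate to the Multinomial likelihood: each posterior αⱼ = prior αⱼ + observed count nⱼ.
Posterior concentration: (46.3, 120.3, 30.9), total = 197.5.
Joint mode component: (α_{A}−1)/(Σα−K) = 45.3/194.5 = 0.2329.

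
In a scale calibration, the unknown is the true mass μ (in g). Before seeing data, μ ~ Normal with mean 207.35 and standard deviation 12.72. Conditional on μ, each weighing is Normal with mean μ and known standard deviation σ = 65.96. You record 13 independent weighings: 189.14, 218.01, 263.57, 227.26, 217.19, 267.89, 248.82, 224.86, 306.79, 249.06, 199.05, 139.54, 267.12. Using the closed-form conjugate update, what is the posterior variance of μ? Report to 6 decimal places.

For Normal data with known variance σ², a Normal(μ₀, σ₀²) prior on μ is conjugate. Posterior precision = 1/σ₀² + n/σ²; posterior mean is the precision-weighted average of μ₀ and x̄.
σ₀² = 12.72² = 161.7984, σ² = 65.96² = 4350.7216; σ² + n·σ₀² = 4350.7216 + 13·161.7984 = 6454.1008.
Posterior precision = 1/σ₀² + n/σ² = 1/161.7984 + 13/4350.7216 = (σ² + n·σ₀²)/(σ₀²σ²) = 6454.1008/(161.7984·4350.7216); posterior variance σₙ² = σ₀²σ²/(σ² + n·σ₀²) = 161.7984·4350.7216/6454.1008 = 109.068609.

109.068609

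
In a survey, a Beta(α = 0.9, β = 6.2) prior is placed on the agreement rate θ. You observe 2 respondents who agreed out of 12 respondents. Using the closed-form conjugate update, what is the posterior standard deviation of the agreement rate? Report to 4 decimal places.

0.0800

The Beta prior is conjugate to a Binomial/Bernoulli likelihood; the update adds successes to α and failures to β.
Posterior: Beta(α+k, β+n−k) = Beta(0.9+2, 6.2+10) = Beta(2.9, 16.2).
Var = αβ/((α+β)²(α+β+1)) = 2.9·16.2/(19.1²·20.1) = 0.00640693; SD = √0.00640693 = 0.0800.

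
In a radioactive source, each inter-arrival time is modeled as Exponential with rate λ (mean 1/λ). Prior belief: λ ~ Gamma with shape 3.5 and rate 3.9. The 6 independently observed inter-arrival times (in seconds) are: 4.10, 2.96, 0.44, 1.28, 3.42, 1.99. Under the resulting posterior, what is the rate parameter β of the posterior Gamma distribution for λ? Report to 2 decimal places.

18.09

With a Gamma(shape α, rate β) prior on the exponential rate λ, the posterior after n observations with total T = Σxᵢ is Gamma(α+n, β+T).
Sum of observations T = 14.19 seconds; n = 6.
Posterior: Gamma(3.5+6, 3.9+14.19) = Gamma(9.5, 18.09).
Posterior β = 18.09.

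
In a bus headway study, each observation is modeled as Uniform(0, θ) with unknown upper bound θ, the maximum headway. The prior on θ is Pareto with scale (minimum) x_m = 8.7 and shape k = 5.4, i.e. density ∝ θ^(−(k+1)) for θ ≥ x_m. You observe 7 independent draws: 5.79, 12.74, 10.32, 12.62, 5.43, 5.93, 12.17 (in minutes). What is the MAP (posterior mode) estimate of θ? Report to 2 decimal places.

12.74

A Pareto(scale x_m, shape k) prior on the upper bound θ of Uniform(0, θ) is conjugate: posterior is Pareto(max(x_m, max xᵢ), k + n).
Sample maximum = 12.74; prior scale x_m = 8.7 → posterior scale = max = 12.74.
Posterior shape = 5.4 + 7 = 12.4.
The Pareto density is decreasing on [x_m, ∞), so the mode is x_m = 12.74.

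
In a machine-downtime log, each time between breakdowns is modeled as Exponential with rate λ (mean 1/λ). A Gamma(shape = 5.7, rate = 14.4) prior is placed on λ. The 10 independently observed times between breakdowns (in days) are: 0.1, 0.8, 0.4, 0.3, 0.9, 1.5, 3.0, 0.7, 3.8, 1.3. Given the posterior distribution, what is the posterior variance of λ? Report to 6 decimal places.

0.021221

With a Gamma(shape α, rate β) prior on the exponential rate λ, the posterior after n observations with total T = Σxᵢ is Gamma(α+n, β+T).
Sum of observations T = 12.8 days; n = 10.
Posterior: Gamma(5.7+10, 14.4+12.8) = Gamma(15.7, 27.2).
Var = α/β² = 0.021221.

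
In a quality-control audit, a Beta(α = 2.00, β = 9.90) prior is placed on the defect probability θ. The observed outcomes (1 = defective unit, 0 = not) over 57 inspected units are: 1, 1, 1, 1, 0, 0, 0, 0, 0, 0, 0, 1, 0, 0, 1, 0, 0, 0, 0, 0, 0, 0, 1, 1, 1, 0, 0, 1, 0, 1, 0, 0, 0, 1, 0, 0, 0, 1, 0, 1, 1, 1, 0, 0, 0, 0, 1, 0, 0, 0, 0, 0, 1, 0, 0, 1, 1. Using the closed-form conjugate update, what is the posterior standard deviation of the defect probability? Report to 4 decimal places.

0.0558

The Beta prior is conjugate to a Binomial/Bernoulli likelihood; the update adds successes to α and failures to β.
Posterior: Beta(α+k, β+n−k) = Beta(2.00+20, 9.90+37) = Beta(22.00, 46.90).
Var = αβ/((α+β)²(α+β+1)) = 22.00·46.90/(68.90²·69.90) = 0.00310942; SD = √0.00310942 = 0.0558.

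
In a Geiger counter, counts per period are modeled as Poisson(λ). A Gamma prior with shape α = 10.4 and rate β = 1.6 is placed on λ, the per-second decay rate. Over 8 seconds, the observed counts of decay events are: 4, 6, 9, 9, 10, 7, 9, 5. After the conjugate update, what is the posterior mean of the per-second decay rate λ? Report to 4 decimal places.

With a Gamma(shape α, rate β) prior, the Poisson likelihood is conjugate: the posterior is Gamma(α + ΣXᵢ, β + n).
Sum of counts S = 59 over n = 8 seconds.
Posterior: Gamma(α+S, β+n) = Gamma(10.4+59, 1.6+8) = Gamma(69.4, 9.6).
Posterior mean = α/β = 69.4/9.6 = 7.2292.

7.2292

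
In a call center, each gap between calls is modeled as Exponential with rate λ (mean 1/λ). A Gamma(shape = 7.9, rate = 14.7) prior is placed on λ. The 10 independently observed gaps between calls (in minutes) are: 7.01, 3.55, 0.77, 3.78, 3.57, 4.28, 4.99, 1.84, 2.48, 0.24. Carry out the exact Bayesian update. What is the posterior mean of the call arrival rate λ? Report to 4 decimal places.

With a Gamma(shape α, rate β) prior on the exponential rate λ, the posterior after n observations with total T = Σxᵢ is Gamma(α+n, β+T).
Sum of observations T = 32.51 minutes; n = 10.
Posterior: Gamma(7.9+10, 14.7+32.51) = Gamma(17.9, 47.21).
Posterior mean of λ = α/β = 17.9/47.21 = 0.3792.

0.3792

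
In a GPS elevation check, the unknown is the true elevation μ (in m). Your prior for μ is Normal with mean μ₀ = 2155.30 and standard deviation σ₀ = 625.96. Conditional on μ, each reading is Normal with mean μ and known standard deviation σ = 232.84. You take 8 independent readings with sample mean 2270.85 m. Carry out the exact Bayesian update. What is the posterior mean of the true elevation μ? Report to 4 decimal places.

2268.8855

For Normal data with known variance σ², a Normal(μ₀, σ₀²) prior on μ is conjugate. Posterior precision = 1/σ₀² + n/σ²; posterior mean is the precision-weighted average of μ₀ and x̄.
n·x̄ = 8·2270.85 = 18166.8.
σ₀² = 625.96² = 391825.9216, σ² = 232.84² = 54214.4656; σ² + n·σ₀² = 54214.4656 + 8·391825.9216 = 3188821.8384.
Posterior mean = (μ₀/σ₀² + n·x̄/σ²)/(1/σ₀² + n/σ²) = (σ²·μ₀ + σ₀²·n·x̄)/(σ² + n·σ₀²) = (54214.4656·2155.30 + 391825.9216·18166.8)/3188821.8384 = 7235071590.23056/3188821.8384 = 2268.8855.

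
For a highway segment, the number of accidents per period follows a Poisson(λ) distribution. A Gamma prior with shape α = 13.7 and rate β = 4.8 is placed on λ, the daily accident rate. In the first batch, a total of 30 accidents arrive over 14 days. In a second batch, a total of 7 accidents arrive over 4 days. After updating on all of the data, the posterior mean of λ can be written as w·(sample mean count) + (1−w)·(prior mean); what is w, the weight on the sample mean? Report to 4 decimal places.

0.7895

With a Gamma(shape α, rate β) prior, the Poisson likelihood is conjugate: the posterior is Gamma(α + ΣXᵢ, β + n).
Total number of days: n = 14 + 4 = 18.
Posterior mean = (α₀+S)/(β₀+n) = [n/(β₀+n)]·(S/n) + [β₀/(β₀+n)]·(α₀/β₀), so only n and β₀ enter the weight.
Weight on data w = n/(β₀+n) = 18/(4.8+18) = 18/22.8 = 0.7895.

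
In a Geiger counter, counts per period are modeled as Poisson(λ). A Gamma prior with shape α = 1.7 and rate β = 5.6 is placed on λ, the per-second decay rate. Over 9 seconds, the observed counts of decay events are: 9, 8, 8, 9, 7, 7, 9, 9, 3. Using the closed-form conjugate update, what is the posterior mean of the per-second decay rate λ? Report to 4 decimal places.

With a Gamma(shape α, rate β) prior, the Poisson likelihood is conjugate: the posterior is Gamma(α + ΣXᵢ, β + n).
Sum of counts S = 69 over n = 9 seconds.
Posterior: Gamma(α+S, β+n) = Gamma(1.7+69, 5.6+9) = Gamma(70.7, 14.6).
Posterior mean = α/β = 70.7/14.6 = 4.8425.

4.8425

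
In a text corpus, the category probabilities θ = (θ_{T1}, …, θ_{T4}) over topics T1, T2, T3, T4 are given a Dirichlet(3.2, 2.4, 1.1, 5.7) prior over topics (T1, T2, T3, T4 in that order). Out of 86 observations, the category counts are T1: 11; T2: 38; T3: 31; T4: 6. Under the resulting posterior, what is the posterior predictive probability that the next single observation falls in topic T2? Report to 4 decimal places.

The Dirichlet prior is conjugate to the Multinomial likelihood: each posterior αⱼ = prior αⱼ + observed count nⱼ.
Posterior concentration: (14.2, 40.4, 32.1, 11.7), total = 98.4.
P(next = T2 | data) = α_{T2}/Σα = 0.4106.

0.4106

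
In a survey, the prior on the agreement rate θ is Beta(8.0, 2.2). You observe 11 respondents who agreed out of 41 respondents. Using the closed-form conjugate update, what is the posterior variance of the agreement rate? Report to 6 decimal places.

The Beta prior is conjugate to a Binomial/Bernoulli likelihood; the update adds successes to α and failures to β.
Posterior: Beta(α+k, β+n−k) = Beta(8.0+11, 2.2+30) = Beta(19.0, 32.2).
Var = αβ/((α+β)²(α+β+1)) = 19.0·32.2/(51.2²·52.2) = 0.004471.

0.004471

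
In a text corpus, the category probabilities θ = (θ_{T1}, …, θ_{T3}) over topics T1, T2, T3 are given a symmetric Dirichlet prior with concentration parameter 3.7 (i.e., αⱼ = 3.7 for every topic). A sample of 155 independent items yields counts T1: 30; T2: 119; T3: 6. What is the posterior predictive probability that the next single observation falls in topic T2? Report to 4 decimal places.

0.7387

The Dirichlet prior is conjugate to the Multinomial likelihood: each posterior αⱼ = prior αⱼ + observed count nⱼ.
Posterior concentration: (33.7, 122.7, 9.7), total = 166.1.
P(next = T2 | data) = α_{T2}/Σα = 0.7387.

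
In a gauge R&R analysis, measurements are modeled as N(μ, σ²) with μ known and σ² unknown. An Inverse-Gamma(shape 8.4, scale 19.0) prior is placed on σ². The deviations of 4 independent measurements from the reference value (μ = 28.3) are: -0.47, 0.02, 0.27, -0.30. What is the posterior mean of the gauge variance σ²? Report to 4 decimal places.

With known mean μ and an Inverse-Gamma(α, β) prior on σ², the Normal likelihood is conjugate: posterior is Inv-Gamma(α + n/2, β + Σ(xᵢ−μ)²/2).
Σ(xᵢ−μ)² = (-0.47)² + (0.02)² + (0.27)² + (-0.30)² = 0.3842.
Posterior: Inv-Gamma(8.4 + 4/2, 19.0 + 0.3842/2) = Inv-Gamma(10.40, 19.19210).
E[σ²|data] = β/(α−1) = 19.19210/9.40 = 2.0417.

2.0417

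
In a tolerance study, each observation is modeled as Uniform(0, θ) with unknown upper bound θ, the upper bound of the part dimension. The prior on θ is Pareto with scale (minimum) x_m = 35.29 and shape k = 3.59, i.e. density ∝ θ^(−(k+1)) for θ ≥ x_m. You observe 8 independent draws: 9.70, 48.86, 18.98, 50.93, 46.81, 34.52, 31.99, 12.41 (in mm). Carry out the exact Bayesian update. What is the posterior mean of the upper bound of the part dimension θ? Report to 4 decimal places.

A Pareto(scale x_m, shape k) prior on the upper bound θ of Uniform(0, θ) is conjugate: posterior is Pareto(max(x_m, max xᵢ), k + n).
Sample maximum = 50.93; prior scale x_m = 35.29 → posterior scale = max = 50.93.
Posterior shape = 3.59 + 8 = 11.59.
E[θ|data] = k·x_m/(k−1) = 11.59·50.93/10.59 = 55.7393.

55.7393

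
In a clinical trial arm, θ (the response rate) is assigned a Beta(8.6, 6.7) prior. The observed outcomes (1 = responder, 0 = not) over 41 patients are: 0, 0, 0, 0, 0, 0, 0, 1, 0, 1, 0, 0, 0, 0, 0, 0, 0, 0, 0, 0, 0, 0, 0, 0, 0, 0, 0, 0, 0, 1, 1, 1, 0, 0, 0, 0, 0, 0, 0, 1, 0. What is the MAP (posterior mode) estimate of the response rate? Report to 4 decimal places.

0.2505

The Beta prior is conjugate to a Binomial/Bernoulli likelihood; the update adds successes to α and failures to β.
Posterior: Beta(α+k, β+n−k) = Beta(8.6+6, 6.7+35) = Beta(14.6, 41.7).
Mode of Beta(a,b) for a,b>1 is (a−1)/(a+b−2) = 13.6/54.3 = 0.2505.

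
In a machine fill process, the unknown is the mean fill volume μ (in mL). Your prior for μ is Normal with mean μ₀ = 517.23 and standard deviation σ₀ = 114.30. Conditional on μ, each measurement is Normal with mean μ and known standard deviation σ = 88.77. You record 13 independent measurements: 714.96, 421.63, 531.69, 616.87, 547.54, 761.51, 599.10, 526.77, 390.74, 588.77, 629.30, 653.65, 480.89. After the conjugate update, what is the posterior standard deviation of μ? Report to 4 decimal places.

24.0683

For Normal data with known variance σ², a Normal(μ₀, σ₀²) prior on μ is conjugate. Posterior precision = 1/σ₀² + n/σ²; posterior mean is the precision-weighted average of μ₀ and x̄.
σ₀² = 114.30² = 13064.49, σ² = 88.77² = 7880.1129; σ² + n·σ₀² = 7880.1129 + 13·13064.49 = 177718.4829.
Posterior precision = 1/σ₀² + n/σ² = 1/13064.49 + 13/7880.1129 = (σ² + n·σ₀²)/(σ₀²σ²) = 177718.4829/(13064.49·7880.1129); posterior variance σₙ² = σ₀²σ²/(σ² + n·σ₀²) = 13064.49·7880.1129/177718.4829 = 579.285027.
Posterior SD = √σₙ² = √(13064.49·7880.1129/177718.4829) = 24.0683.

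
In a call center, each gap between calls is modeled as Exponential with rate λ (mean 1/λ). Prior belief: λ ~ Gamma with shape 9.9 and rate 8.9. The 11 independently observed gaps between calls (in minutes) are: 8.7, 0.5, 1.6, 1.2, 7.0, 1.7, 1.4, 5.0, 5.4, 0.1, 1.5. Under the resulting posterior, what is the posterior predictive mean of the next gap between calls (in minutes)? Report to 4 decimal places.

With a Gamma(shape α, rate β) prior on the exponential rate λ, the posterior after n observations with total T = Σxᵢ is Gamma(α+n, β+T).
Sum of observations T = 34.1 minutes; n = 11.
Posterior: Gamma(9.9+11, 8.9+34.1) = Gamma(20.9, 43.0).
The predictive distribution for the next observation is Lomax; its mean is β/(α−1) = 43.0/19.9 = 2.1608.

2.1608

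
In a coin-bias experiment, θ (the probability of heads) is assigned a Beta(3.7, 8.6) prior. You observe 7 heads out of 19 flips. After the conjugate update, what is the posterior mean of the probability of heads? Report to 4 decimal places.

0.3419

The Beta prior is conjugate to a Binomial/Bernoulli likelihood; the update adds successes to α and failures to β.
Posterior: Beta(α+k, β+n−k) = Beta(3.7+7, 8.6+12) = Beta(10.7, 20.6).
Posterior mean = α/(α+β) = 10.7/31.3 = 0.3419.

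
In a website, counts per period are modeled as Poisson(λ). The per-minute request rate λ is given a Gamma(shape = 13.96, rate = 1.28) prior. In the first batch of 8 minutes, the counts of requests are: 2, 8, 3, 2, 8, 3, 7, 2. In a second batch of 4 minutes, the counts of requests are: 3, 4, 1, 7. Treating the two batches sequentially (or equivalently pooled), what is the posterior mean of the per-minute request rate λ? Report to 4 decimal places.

With a Gamma(shape α, rate β) prior, the Poisson likelihood is conjugate: the posterior is Gamma(α + ΣXᵢ, β + n).
Batch 1: sum of counts S = 35 over n = 8 minutes.
After batch 1: Gamma(α+S, β+n) = Gamma(13.96+35, 1.28+8) = Gamma(48.96, 9.28).
Batch 2: sum of counts S = 15 over n = 4 minutes.
After batch 2: Gamma(α+S, β+n) = Gamma(48.96+15, 9.28+4) = Gamma(63.96, 13.28).
Posterior mean = α/β = 63.96/13.28 = 4.8163.

4.8163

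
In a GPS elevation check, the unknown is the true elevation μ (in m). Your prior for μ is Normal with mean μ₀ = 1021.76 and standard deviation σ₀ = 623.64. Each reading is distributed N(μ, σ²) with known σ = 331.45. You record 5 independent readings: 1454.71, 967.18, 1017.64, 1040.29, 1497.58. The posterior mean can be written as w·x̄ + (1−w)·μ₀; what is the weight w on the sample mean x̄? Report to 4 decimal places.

For Normal data with known variance σ², a Normal(μ₀, σ₀²) prior on μ is conjugate. Posterior precision = 1/σ₀² + n/σ²; posterior mean is the precision-weighted average of μ₀ and x̄.
σ₀² = 623.64² = 388926.8496, σ² = 331.45² = 109859.1025. Prior precision 1/σ₀² = 1/388926.8496; data precision n/σ² = 5/109859.1025.
w = (n/σ²)/(1/σ₀² + n/σ²) = n·σ₀²/(σ² + n·σ₀²) = 5·388926.8496/(109859.1025 + 5·388926.8496) = 1944634.248/2054493.3505 = 0.9465.

0.9465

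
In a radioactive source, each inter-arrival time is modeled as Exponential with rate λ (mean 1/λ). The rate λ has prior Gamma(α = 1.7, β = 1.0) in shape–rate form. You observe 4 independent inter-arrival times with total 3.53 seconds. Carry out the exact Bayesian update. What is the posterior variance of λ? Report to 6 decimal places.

With a Gamma(shape α, rate β) prior on the exponential rate λ, the posterior after n observations with total T = Σxᵢ is Gamma(α+n, β+T).
Posterior: Gamma(1.7+4, 1.0+3.53) = Gamma(5.7, 4.53).
Var = α/β² = 0.277766.

0.277766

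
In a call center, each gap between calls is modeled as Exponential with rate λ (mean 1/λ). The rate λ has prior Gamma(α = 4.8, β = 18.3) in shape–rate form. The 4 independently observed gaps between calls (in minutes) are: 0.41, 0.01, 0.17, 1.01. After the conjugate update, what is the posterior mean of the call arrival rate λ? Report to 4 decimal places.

0.4422

With a Gamma(shape α, rate β) prior on the exponential rate λ, the posterior after n observations with total T = Σxᵢ is Gamma(α+n, β+T).
Sum of observations T = 1.60 minutes; n = 4.
Posterior: Gamma(4.8+4, 18.3+1.60) = Gamma(8.8, 19.90).
Posterior mean of λ = α/β = 8.8/19.90 = 0.4422.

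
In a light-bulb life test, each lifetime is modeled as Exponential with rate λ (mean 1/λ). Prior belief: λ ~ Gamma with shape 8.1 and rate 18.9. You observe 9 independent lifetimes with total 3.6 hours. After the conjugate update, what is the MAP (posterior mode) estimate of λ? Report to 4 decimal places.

With a Gamma(shape α, rate β) prior on the exponential rate λ, the posterior after n observations with total T = Σxᵢ is Gamma(α+n, β+T).
Posterior: Gamma(8.1+9, 18.9+3.6) = Gamma(17.1, 22.5).
Mode = (α−1)/β = 0.7156.

0.7156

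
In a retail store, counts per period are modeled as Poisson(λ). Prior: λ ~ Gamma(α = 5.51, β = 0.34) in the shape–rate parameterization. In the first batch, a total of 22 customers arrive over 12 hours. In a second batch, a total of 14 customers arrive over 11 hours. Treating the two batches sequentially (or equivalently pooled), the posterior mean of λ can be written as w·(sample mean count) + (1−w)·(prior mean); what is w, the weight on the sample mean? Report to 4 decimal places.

0.9854

With a Gamma(shape α, rate β) prior, the Poisson likelihood is conjugate: the posterior is Gamma(α + ΣXᵢ, β + n).
Total number of hours: n = 12 + 11 = 23.
Posterior mean = (α₀+S)/(β₀+n) = [n/(β₀+n)]·(S/n) + [β₀/(β₀+n)]·(α₀/β₀), so only n and β₀ enter the weight.
Weight on data w = n/(β₀+n) = 23/(0.34+23) = 23/23.34 = 0.9854.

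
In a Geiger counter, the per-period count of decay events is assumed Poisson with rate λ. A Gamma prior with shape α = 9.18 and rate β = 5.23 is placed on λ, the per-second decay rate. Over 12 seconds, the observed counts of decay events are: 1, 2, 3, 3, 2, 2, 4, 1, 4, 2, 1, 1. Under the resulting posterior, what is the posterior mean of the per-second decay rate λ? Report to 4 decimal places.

With a Gamma(shape α, rate β) prior, the Poisson likelihood is conjugate: the posterior is Gamma(α + ΣXᵢ, β + n).
Sum of counts S = 26 over n = 12 seconds.
Posterior: Gamma(α+S, β+n) = Gamma(9.18+26, 5.23+12) = Gamma(35.18, 17.23).
Posterior mean = α/β = 35.18/17.23 = 2.0418.

2.0418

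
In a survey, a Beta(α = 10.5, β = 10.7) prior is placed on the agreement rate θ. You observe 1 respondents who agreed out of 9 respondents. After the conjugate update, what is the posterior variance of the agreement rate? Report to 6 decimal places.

0.007557

The Beta prior is conjugate to a Binomial/Bernoulli likelihood; the update adds successes to α and failures to β.
Posterior: Beta(α+k, β+n−k) = Beta(10.5+1, 10.7+8) = Beta(11.5, 18.7).
Var = αβ/((α+β)²(α+β+1)) = 11.5·18.7/(30.2²·31.2) = 0.007557.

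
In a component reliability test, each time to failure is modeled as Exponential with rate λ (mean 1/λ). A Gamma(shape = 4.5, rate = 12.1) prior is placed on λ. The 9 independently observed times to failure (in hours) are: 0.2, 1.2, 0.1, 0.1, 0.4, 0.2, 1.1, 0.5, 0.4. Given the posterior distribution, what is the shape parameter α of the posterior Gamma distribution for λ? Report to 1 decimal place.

13.5

With a Gamma(shape α, rate β) prior on the exponential rate λ, the posterior after n observations with total T = Σxᵢ is Gamma(α+n, β+T).
Sum of observations T = 4.2 hours; n = 9.
Posterior: Gamma(4.5+9, 12.1+4.2) = Gamma(13.5, 16.3).
Posterior α = 13.5.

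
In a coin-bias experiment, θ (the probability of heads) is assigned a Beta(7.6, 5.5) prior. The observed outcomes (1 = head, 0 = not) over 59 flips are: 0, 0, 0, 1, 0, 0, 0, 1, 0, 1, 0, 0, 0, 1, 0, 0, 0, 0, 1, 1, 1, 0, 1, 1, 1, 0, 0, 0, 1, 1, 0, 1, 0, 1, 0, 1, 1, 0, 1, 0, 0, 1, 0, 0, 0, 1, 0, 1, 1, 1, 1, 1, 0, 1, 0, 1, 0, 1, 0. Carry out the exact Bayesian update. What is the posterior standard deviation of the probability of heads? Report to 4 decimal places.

The Beta prior is conjugate to a Binomial/Bernoulli likelihood; the update adds successes to α and failures to β.
Posterior: Beta(α+k, β+n−k) = Beta(7.6+27, 5.5+32) = Beta(34.6, 37.5).
Var = αβ/((α+β)²(α+β+1)) = 34.6·37.5/(72.1²·73.1) = 0.00341444; SD = √0.00341444 = 0.0584.

0.0584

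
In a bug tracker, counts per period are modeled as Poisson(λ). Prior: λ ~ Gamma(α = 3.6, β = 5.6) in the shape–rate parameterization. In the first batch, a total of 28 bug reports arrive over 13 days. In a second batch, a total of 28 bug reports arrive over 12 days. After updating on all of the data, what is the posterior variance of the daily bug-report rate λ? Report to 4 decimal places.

With a Gamma(shape α, rate β) prior, the Poisson likelihood is conjugate: the posterior is Gamma(α + ΣXᵢ, β + n).
After batch 1: Gamma(α+S, β+n) = Gamma(3.6+28, 5.6+13) = Gamma(31.6, 18.6).
After batch 2: Gamma(α+S, β+n) = Gamma(31.6+28, 18.6+12) = Gamma(59.6, 30.6).
Var = α/β² = 59.6/30.6² = 0.0637.

0.0637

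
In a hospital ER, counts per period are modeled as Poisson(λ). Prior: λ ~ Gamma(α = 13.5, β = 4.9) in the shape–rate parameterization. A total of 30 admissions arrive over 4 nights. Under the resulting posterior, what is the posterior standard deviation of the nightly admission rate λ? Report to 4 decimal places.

0.7411

With a Gamma(shape α, rate β) prior, the Poisson likelihood is conjugate: the posterior is Gamma(α + ΣXᵢ, β + n).
Posterior: Gamma(α+S, β+n) = Gamma(13.5+30, 4.9+4) = Gamma(43.5, 8.9).
SD = √α/β = √43.5/8.9 = 0.7411.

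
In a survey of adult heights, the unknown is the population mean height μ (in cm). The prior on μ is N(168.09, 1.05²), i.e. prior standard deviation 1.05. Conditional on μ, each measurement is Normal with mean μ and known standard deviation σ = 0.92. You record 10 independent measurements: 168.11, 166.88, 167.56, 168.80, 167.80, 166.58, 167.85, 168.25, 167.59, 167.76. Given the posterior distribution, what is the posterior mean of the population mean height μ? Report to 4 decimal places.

For Normal data with known variance σ², a Normal(μ₀, σ₀²) prior on μ is conjugate. Posterior precision = 1/σ₀² + n/σ²; posterior mean is the precision-weighted average of μ₀ and x̄.
Σxᵢ = 168.11 + 166.88 + 167.56 + 168.80 + 167.80 + 166.58 + 167.85 + 168.25 + 167.59 + 167.76 = 1677.18, so n·x̄ = 1677.18.
σ₀² = 1.05² = 1.1025, σ² = 0.92² = 0.8464; σ² + n·σ₀² = 0.8464 + 10·1.1025 = 11.8714.
Posterior mean = (μ₀/σ₀² + n·x̄/σ²)/(1/σ₀² + n/σ²) = (σ²·μ₀ + σ₀²·n·x̄)/(σ² + n·σ₀²) = (0.8464·168.09 + 1.1025·1677.18)/11.8714 = 1991.362326/11.8714 = 167.7445.

167.7445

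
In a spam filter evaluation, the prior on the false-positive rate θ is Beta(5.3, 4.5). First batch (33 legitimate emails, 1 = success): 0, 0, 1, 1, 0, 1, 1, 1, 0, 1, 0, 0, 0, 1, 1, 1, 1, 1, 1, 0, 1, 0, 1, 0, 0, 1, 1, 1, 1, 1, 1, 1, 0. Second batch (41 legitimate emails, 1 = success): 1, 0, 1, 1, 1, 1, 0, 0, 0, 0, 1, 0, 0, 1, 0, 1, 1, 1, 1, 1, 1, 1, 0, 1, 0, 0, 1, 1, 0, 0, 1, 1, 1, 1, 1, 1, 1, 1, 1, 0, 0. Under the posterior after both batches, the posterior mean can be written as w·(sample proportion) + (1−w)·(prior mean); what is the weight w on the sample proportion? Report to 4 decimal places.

The Beta prior is conjugate to a Binomial/Bernoulli likelihood; the update adds successes to α and failures to β.
Total number of legitimate emails: n = 33 + 41 = 74.
Posterior mean = (α₀+k)/(α₀+β₀+n) = [n/(α₀+β₀+n)]·(k/n) + [(α₀+β₀)/(α₀+β₀+n)]·α₀/(α₀+β₀), so only n and the prior enter the weight.
The weight on the data is w = n/(α₀+β₀+n) = 74/(5.3+4.5+74) = 74/83.8 = 0.8831.

0.8831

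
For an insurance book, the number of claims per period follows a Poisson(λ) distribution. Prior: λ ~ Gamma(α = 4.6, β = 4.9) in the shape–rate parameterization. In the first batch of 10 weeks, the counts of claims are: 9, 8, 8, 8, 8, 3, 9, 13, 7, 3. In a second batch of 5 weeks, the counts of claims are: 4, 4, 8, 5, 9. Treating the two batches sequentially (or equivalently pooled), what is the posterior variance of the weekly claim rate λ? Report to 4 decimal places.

0.2793

With a Gamma(shape α, rate β) prior, the Poisson likelihood is conjugate: the posterior is Gamma(α + ΣXᵢ, β + n).
Batch 1: sum of counts S = 76 over n = 10 weeks.
After batch 1: Gamma(α+S, β+n) = Gamma(4.6+76, 4.9+10) = Gamma(80.6, 14.9).
Batch 2: sum of counts S = 30 over n = 5 weeks.
After batch 2: Gamma(α+S, β+n) = Gamma(80.6+30, 14.9+5) = Gamma(110.6, 19.9).
Var = α/β² = 110.6/19.9² = 0.2793.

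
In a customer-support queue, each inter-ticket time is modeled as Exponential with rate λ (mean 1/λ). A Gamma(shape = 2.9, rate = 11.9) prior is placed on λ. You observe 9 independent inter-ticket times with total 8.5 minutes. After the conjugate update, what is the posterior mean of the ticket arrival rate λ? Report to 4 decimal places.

With a Gamma(shape α, rate β) prior on the exponential rate λ, the posterior after n observations with total T = Σxᵢ is Gamma(α+n, β+T).
Posterior: Gamma(2.9+9, 11.9+8.5) = Gamma(11.9, 20.4).
Posterior mean of λ = α/β = 11.9/20.4 = 0.5833.

0.5833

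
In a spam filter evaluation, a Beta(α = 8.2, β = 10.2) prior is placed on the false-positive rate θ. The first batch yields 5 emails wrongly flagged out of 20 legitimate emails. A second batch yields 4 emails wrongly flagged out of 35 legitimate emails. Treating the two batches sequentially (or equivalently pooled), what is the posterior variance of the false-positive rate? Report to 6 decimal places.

The Beta prior is conjugate to a Binomial/Bernoulli likelihood; the update adds successes to α and failures to β.
After batch 1: Beta(8.2+5, 10.2+15) = Beta(13.2, 25.2).
After batch 2: Beta(13.2+4, 25.2+31) = Beta(17.2, 56.2).
Var = αβ/((α+β)²(α+β+1)) = 17.2·56.2/(73.4²·74.4) = 0.002412.

0.002412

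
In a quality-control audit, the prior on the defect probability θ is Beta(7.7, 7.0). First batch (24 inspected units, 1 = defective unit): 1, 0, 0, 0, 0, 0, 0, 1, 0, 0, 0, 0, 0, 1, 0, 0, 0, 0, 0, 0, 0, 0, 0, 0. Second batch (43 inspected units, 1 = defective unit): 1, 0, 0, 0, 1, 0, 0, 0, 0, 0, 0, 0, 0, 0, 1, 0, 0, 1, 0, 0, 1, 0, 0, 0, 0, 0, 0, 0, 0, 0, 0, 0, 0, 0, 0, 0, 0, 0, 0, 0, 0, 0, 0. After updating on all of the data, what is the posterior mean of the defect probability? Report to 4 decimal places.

The Beta prior is conjugate to a Binomial/Bernoulli likelihood; the update adds successes to α and failures to β.
After batch 1: Beta(7.7+3, 7.0+21) = Beta(10.7, 28.0).
After batch 2: Beta(10.7+5, 28.0+38) = Beta(15.7, 66.0).
Posterior mean = α/(α+β) = 15.7/81.7 = 0.1922.

0.1922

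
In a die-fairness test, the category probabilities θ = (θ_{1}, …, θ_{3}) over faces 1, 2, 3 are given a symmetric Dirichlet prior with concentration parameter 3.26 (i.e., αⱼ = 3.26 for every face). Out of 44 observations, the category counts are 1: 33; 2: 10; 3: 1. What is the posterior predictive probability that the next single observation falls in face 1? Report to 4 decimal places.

The Dirichlet prior is conjugate to the Multinomial likelihood: each posterior αⱼ = prior αⱼ + observed count nⱼ.
Posterior concentration: (36.26, 13.26, 4.26), total = 53.78.
P(next = 1 | data) = α_{1}/Σα = 0.6742.

0.6742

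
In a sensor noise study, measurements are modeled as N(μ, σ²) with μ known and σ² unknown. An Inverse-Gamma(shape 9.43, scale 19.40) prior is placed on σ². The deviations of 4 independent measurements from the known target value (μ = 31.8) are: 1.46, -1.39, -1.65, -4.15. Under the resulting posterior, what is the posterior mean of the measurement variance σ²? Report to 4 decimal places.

With known mean μ and an Inverse-Gamma(α, β) prior on σ², the Normal likelihood is conjugate: posterior is Inv-Gamma(α + n/2, β + Σ(xᵢ−μ)²/2).
Σ(xᵢ−μ)² = (1.46)² + (-1.39)² + (-1.65)² + (-4.15)² = 24.0087.
Posterior: Inv-Gamma(9.43 + 4/2, 19.40 + 24.0087/2) = Inv-Gamma(11.43, 31.40435).
E[σ²|data] = β/(α−1) = 31.40435/10.43 = 3.0110.

3.0110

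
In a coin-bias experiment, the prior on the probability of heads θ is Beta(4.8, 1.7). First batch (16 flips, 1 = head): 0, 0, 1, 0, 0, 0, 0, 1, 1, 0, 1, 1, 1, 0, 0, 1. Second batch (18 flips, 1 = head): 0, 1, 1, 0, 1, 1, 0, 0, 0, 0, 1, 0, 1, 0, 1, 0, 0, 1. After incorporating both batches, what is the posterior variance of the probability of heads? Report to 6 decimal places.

0.006021

The Beta prior is conjugate to a Binomial/Bernoulli likelihood; the update adds successes to α and failures to β.
After batch 1: Beta(4.8+7, 1.7+9) = Beta(11.8, 10.7).
After batch 2: Beta(11.8+8, 10.7+10) = Beta(19.8, 20.7).
Var = αβ/((α+β)²(α+β+1)) = 19.8·20.7/(40.5²·41.5) = 0.006021.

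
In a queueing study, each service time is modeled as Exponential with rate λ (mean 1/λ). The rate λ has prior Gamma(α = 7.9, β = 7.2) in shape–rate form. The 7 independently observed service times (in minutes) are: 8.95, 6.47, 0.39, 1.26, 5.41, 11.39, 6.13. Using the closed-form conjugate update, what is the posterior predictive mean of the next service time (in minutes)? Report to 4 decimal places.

3.3957

With a Gamma(shape α, rate β) prior on the exponential rate λ, the posterior after n observations with total T = Σxᵢ is Gamma(α+n, β+T).
Sum of observations T = 40.00 minutes; n = 7.
Posterior: Gamma(7.9+7, 7.2+40.00) = Gamma(14.9, 47.20).
The predictive distribution for the next observation is Lomax; its mean is β/(α−1) = 47.20/13.9 = 3.3957.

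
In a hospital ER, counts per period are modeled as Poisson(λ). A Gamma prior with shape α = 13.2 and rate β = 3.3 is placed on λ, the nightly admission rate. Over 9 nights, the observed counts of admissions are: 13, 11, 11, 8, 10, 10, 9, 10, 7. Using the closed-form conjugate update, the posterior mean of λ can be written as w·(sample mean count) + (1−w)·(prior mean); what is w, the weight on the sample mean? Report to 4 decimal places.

With a Gamma(shape α, rate β) prior, the Poisson likelihood is conjugate: the posterior is Gamma(α + ΣXᵢ, β + n).
Posterior mean = (α₀+S)/(β₀+n) = [n/(β₀+n)]·(S/n) + [β₀/(β₀+n)]·(α₀/β₀), so only n and β₀ enter the weight.
Weight on data w = n/(β₀+n) = 9/(3.3+9) = 9/12.3 = 0.7317.

0.7317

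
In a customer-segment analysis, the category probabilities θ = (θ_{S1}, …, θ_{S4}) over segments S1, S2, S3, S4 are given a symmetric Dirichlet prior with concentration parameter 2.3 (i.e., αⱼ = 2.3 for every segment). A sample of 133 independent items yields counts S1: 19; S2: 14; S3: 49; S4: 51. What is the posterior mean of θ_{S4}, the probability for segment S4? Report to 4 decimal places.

The Dirichlet prior is conjugate to the Multinomial likelihood: each posterior αⱼ = prior αⱼ + observed count nⱼ.
Posterior concentration: (21.3, 16.3, 51.3, 53.3), total = 142.2.
E[θ_{S4}|data] = α_{S4}/Σα = 53.3/142.2 = 0.3748.

0.3748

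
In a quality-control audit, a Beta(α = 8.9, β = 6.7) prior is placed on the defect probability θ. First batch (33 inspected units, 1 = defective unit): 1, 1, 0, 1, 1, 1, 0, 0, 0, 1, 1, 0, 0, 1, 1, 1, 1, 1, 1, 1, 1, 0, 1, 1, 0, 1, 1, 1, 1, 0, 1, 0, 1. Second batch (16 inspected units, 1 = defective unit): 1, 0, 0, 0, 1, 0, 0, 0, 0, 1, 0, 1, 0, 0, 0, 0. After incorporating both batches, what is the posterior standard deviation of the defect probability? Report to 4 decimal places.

0.0613

The Beta prior is conjugate to a Binomial/Bernoulli likelihood; the update adds successes to α and failures to β.
After batch 1: Beta(8.9+23, 6.7+10) = Beta(31.9, 16.7).
After batch 2: Beta(31.9+4, 16.7+12) = Beta(35.9, 28.7).
Var = αβ/((α+β)²(α+β+1)) = 35.9·28.7/(64.6²·65.6) = 0.00376363; SD = √0.00376363 = 0.0613.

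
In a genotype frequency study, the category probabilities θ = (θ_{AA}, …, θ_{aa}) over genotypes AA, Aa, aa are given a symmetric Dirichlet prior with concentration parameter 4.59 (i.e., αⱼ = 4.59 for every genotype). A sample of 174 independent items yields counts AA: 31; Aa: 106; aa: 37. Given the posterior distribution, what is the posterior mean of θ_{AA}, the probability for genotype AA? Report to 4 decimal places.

0.1895

The Dirichlet prior is conjugate to the Multinomial likelihood: each posterior αⱼ = prior αⱼ + observed count nⱼ.
Posterior concentration: (35.59, 110.59, 41.59), total = 187.77.
E[θ_{AA}|data] = α_{AA}/Σα = 35.59/187.77 = 0.1895.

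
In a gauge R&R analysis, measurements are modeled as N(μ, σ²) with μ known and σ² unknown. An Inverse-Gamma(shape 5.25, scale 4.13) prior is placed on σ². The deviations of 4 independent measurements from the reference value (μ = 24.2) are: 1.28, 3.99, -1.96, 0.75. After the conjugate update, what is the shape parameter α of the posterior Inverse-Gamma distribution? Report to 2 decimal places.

With known mean μ and an Inverse-Gamma(α, β) prior on σ², the Normal likelihood is conjugate: posterior is Inv-Gamma(α + n/2, β + Σ(xᵢ−μ)²/2).
Σ(xᵢ−μ)² = (1.28)² + (3.99)² + (-1.96)² + (0.75)² = 21.9626.
Posterior: Inv-Gamma(5.25 + 4/2, 4.13 + 21.9626/2) = Inv-Gamma(7.25, 15.11130).
Posterior α = 7.25.

7.25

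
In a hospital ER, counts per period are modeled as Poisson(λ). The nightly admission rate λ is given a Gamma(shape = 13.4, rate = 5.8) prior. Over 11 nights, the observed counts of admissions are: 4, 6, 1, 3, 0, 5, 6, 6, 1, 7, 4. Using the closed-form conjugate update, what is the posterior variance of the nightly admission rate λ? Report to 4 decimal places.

0.1998

With a Gamma(shape α, rate β) prior, the Poisson likelihood is conjugate: the posterior is Gamma(α + ΣXᵢ, β + n).
Sum of counts S = 43 over n = 11 nights.
Posterior: Gamma(α+S, β+n) = Gamma(13.4+43, 5.8+11) = Gamma(56.4, 16.8).
Var = α/β² = 56.4/16.8² = 0.1998.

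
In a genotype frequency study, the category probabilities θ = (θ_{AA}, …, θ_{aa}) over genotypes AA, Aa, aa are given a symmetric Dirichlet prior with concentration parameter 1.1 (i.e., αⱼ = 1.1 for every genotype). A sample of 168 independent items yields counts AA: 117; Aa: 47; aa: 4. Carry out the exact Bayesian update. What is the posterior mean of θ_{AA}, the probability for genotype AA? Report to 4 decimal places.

The Dirichlet prior is conjugate to the Multinomial likelihood: each posterior αⱼ = prior αⱼ + observed count nⱼ.
Posterior concentration: (118.1, 48.1, 5.1), total = 171.3.
E[θ_{AA}|data] = α_{AA}/Σα = 118.1/171.3 = 0.6894.

0.6894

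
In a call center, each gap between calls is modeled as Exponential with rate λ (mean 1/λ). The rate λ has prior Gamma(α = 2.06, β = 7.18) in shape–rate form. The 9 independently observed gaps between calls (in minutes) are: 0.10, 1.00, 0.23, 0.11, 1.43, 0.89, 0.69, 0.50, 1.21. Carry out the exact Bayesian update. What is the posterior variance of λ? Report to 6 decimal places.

0.062150

With a Gamma(shape α, rate β) prior on the exponential rate λ, the posterior after n observations with total T = Σxᵢ is Gamma(α+n, β+T).
Sum of observations T = 6.16 minutes; n = 9.
Posterior: Gamma(2.06+9, 7.18+6.16) = Gamma(11.06, 13.34).
Var = α/β² = 0.062150.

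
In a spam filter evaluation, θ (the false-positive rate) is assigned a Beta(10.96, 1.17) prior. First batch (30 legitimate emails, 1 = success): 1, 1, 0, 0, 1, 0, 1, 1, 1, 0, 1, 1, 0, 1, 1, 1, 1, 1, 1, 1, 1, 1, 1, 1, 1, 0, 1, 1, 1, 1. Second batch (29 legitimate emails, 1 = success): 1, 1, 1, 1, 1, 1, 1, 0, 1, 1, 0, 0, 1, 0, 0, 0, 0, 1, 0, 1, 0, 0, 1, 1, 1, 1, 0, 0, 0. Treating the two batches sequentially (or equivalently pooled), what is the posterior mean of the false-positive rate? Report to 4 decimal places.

0.7164

The Beta prior is conjugate to a Binomial/Bernoulli likelihood; the update adds successes to α and failures to β.
After batch 1: Beta(10.96+24, 1.17+6) = Beta(34.96, 7.17).
After batch 2: Beta(34.96+16, 7.17+13) = Beta(50.96, 20.17).
Posterior mean = α/(α+β) = 50.96/71.13 = 0.7164.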